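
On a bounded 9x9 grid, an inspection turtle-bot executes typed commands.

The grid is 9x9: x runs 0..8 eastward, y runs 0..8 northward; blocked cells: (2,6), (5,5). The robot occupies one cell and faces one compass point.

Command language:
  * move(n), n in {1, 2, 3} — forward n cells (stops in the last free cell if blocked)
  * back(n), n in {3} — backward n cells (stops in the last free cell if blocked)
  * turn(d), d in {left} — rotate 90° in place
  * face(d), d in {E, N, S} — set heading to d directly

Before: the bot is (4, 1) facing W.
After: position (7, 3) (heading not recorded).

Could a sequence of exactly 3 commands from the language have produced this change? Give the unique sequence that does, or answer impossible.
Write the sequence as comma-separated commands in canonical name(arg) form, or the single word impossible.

key: running move(2) before back(3) would end elsewhere — order is forced
start: (4, 1) facing W
step 1 (back(3)): (7, 1) facing W
step 2 (face(N)): (7, 1) facing N
step 3 (move(2)): (7, 3) facing N
no other 3-command option fits: unique.

back(3), face(N), move(2)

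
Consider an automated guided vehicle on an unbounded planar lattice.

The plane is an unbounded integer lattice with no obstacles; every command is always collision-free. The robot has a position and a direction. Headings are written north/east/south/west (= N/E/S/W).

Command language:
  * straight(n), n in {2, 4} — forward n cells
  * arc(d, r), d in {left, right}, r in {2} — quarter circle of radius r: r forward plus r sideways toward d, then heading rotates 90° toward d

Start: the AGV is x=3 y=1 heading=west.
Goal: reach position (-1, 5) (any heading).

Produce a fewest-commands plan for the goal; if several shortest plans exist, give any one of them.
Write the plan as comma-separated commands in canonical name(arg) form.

arc(right, 2), arc(left, 2)

begin: x=3 y=1 heading=west
[1] after arc(right, 2): x=1 y=3 heading=north
[2] after arc(left, 2): x=-1 y=5 heading=west
shorter routes all fall short; 2 is best.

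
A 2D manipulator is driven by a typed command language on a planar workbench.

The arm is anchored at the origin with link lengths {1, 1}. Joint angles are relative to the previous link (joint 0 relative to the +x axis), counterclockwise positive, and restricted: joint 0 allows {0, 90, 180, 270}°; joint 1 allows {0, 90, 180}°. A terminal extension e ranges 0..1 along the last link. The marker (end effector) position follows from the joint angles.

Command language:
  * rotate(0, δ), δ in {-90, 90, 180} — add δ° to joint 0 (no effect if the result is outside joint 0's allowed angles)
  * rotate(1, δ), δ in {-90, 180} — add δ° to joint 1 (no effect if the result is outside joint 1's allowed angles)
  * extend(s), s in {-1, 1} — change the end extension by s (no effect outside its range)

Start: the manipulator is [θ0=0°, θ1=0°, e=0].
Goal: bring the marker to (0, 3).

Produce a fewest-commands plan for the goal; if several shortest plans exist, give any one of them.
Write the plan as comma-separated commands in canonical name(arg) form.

start: [θ0=0°, θ1=0°, e=0]
[1] after rotate(0, 90): [θ0=90°, θ1=0°, e=0]
[2] after extend(1): [θ0=90°, θ1=0°, e=1]
nothing shorter than 2 reaches the goal.

rotate(0, 90), extend(1)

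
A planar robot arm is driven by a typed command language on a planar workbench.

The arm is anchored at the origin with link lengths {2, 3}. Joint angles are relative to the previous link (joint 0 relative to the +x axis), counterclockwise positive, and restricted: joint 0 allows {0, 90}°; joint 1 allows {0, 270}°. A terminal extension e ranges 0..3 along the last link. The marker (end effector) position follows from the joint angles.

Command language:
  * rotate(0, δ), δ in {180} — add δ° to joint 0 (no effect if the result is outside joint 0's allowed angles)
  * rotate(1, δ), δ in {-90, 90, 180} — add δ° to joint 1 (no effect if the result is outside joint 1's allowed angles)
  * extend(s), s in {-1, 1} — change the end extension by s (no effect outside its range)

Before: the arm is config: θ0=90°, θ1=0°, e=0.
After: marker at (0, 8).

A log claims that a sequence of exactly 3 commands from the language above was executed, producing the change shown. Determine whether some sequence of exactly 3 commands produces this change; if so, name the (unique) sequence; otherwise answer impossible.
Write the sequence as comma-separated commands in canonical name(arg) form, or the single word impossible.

start: config: θ0=90°, θ1=0°, e=0
[1] after extend(1): config: θ0=90°, θ1=0°, e=1
[2] after extend(1): config: θ0=90°, θ1=0°, e=2
[3] after extend(1): config: θ0=90°, θ1=0°, e=3
all 216 alternatives checked — unique.

extend(1), extend(1), extend(1)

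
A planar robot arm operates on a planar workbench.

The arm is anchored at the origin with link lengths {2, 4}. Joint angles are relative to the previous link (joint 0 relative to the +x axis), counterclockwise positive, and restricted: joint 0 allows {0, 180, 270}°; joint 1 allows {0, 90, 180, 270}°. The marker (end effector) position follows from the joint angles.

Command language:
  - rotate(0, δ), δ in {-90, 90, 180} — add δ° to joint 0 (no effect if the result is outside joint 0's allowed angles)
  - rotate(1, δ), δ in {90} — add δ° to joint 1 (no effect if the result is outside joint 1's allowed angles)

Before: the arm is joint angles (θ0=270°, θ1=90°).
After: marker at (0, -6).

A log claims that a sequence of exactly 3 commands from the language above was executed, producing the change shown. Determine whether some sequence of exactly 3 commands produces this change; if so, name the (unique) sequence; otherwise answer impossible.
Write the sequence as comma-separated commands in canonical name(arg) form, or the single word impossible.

rotate(1, 90), rotate(1, 90), rotate(1, 90)

initial: joint angles (θ0=270°, θ1=90°)
step 1 (rotate(1, 90)): joint angles (θ0=270°, θ1=180°)
step 2 (rotate(1, 90)): joint angles (θ0=270°, θ1=270°)
step 3 (rotate(1, 90)): joint angles (θ0=270°, θ1=0°)
no rival 3-sequence matches.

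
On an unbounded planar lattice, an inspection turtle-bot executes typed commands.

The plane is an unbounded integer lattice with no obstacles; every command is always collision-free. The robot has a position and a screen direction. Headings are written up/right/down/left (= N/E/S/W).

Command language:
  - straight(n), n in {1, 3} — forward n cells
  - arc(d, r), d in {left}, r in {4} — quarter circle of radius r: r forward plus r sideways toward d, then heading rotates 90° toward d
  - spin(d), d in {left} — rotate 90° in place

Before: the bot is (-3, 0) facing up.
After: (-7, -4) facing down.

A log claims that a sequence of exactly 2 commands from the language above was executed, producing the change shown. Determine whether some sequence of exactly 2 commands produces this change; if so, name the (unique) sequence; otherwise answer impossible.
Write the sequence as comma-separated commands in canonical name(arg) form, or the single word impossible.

key: order matters: swapping spin(left) and arc(left, 4) lands elsewhere
begin: (-3, 0) facing up
[1] after spin(left): (-3, 0) facing left
[2] after arc(left, 4): (-7, -4) facing down
uniquely the one of 16 2-step routes that fits.

spin(left), arc(left, 4)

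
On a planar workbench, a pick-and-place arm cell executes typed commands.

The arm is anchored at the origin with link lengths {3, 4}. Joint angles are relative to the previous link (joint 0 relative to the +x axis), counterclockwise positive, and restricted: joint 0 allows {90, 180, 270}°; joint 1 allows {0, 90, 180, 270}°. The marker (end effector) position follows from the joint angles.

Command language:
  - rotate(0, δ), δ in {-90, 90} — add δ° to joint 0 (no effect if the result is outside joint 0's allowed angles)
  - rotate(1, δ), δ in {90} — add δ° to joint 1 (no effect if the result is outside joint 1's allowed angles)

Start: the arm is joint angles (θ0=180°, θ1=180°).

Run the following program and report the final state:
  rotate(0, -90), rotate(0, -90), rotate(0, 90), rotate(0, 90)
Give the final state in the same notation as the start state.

initial: joint angles (θ0=180°, θ1=180°)
1. rotate(0, -90) → joint angles (θ0=90°, θ1=180°)
2. rotate(0, -90) → joint angles (θ0=90°, θ1=180°)
3. rotate(0, 90) → joint angles (θ0=180°, θ1=180°)
4. rotate(0, 90) → joint angles (θ0=270°, θ1=180°)

joint angles (θ0=270°, θ1=180°)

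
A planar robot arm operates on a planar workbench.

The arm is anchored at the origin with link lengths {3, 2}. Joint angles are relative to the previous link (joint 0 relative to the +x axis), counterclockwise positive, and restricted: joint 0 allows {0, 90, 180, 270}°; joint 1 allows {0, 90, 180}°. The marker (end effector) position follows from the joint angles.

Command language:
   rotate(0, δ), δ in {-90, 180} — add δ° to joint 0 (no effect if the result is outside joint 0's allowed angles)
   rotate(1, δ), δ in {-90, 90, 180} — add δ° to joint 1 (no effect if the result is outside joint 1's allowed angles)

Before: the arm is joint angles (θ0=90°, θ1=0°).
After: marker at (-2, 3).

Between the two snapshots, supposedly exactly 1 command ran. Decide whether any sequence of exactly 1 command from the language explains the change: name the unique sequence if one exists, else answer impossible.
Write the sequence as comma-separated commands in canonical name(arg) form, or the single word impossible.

initial: joint angles (θ0=90°, θ1=0°)
[1] after rotate(1, 90): joint angles (θ0=90°, θ1=90°)
all 5 alternatives checked — unique.

rotate(1, 90)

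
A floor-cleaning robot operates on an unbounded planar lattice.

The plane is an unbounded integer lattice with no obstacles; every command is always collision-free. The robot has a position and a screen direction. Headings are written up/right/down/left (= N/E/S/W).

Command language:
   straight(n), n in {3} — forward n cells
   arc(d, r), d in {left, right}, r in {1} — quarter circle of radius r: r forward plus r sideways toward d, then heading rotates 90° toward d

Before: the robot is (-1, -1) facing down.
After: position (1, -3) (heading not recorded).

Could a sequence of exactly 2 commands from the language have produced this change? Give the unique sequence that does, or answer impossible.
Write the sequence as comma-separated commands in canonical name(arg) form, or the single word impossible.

arc(left, 1), arc(right, 1)

key: running arc(right, 1) before arc(left, 1) would end elsewhere — order is forced
t0: (-1, -1) facing down
[1] after arc(left, 1): (0, -2) facing right
[2] after arc(right, 1): (1, -3) facing down
all 9 alternatives checked — unique.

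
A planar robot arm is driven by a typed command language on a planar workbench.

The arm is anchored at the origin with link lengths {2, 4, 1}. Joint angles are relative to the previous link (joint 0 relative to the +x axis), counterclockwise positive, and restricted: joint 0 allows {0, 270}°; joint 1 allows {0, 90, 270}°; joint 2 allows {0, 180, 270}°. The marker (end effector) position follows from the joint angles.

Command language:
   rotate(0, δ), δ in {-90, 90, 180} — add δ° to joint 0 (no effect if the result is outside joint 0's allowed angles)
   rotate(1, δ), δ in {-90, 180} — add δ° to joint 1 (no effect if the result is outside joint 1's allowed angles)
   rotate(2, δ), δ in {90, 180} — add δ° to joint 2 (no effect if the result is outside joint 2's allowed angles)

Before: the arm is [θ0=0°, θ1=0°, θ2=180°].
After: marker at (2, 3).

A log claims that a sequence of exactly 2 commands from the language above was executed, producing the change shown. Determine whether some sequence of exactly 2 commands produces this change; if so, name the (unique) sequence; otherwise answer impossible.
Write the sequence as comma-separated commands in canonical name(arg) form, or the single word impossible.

key: running rotate(1, 180) before rotate(1, -90) would end elsewhere — order is forced
begin: [θ0=0°, θ1=0°, θ2=180°]
step 1 (rotate(1, -90)): [θ0=0°, θ1=270°, θ2=180°]
step 2 (rotate(1, 180)): [θ0=0°, θ1=90°, θ2=180°]
no other 2-command option fits: unique.

rotate(1, -90), rotate(1, 180)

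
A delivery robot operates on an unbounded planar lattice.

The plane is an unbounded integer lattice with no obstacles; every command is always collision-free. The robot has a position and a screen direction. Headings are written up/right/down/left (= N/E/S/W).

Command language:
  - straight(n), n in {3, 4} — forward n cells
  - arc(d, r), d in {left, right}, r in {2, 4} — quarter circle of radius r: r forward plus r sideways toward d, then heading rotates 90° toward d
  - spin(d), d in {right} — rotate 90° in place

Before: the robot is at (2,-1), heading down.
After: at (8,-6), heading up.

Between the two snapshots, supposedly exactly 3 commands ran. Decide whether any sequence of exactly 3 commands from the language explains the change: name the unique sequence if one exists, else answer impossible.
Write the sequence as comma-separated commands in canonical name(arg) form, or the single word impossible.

key: running arc(left, 2) before straight(3) would end elsewhere — order is forced
initial: at (2,-1), heading down
t=1 straight(3) ⇒ at (2,-4), heading down
t=2 arc(left, 4) ⇒ at (6,-8), heading right
t=3 arc(left, 2) ⇒ at (8,-6), heading up
uniquely the one of 343 3-step routes that fits.

straight(3), arc(left, 4), arc(left, 2)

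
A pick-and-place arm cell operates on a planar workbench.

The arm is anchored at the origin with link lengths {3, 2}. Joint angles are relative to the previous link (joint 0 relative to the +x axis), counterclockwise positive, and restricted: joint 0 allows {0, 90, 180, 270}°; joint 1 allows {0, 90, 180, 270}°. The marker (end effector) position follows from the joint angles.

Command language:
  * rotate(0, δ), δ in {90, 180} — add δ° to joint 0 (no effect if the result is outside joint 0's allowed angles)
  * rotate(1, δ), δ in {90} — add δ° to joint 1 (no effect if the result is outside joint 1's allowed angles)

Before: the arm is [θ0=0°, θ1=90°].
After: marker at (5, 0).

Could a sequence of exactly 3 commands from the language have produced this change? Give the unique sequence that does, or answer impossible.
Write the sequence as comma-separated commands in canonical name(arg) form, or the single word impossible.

from: [θ0=0°, θ1=90°]
step 1 (rotate(1, 90)): [θ0=0°, θ1=180°]
step 2 (rotate(1, 90)): [θ0=0°, θ1=270°]
step 3 (rotate(1, 90)): [θ0=0°, θ1=0°]
all 27 alternatives checked — unique.

rotate(1, 90), rotate(1, 90), rotate(1, 90)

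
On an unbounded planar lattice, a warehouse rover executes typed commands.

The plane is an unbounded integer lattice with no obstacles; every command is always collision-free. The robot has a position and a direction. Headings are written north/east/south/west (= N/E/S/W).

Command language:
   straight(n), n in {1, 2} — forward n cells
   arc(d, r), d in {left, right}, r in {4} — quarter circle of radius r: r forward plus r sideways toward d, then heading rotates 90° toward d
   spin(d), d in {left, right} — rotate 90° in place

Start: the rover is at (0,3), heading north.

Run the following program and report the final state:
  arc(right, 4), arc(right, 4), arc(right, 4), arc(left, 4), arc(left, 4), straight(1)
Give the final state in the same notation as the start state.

at (5,-9), heading east

begin: at (0,3), heading north
1. arc(right, 4) → at (4,7), heading east
2. arc(right, 4) → at (8,3), heading south
3. arc(right, 4) → at (4,-1), heading west
4. arc(left, 4) → at (0,-5), heading south
5. arc(left, 4) → at (4,-9), heading east
6. straight(1) → at (5,-9), heading east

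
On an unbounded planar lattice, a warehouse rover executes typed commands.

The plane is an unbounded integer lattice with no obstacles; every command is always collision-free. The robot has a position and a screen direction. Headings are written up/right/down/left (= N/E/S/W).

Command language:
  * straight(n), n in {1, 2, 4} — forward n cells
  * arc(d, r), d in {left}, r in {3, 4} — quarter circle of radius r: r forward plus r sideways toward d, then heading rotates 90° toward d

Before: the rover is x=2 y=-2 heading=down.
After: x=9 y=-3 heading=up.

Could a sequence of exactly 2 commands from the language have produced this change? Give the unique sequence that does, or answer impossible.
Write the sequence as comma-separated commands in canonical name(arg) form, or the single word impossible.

arc(left, 4), arc(left, 3)

key: position moved to (9,-3) AND the heading swung to N — translation plus rotation needed
start: x=2 y=-2 heading=down
t=1 arc(left, 4) ⇒ x=6 y=-6 heading=right
t=2 arc(left, 3) ⇒ x=9 y=-3 heading=up
no other 2-command option fits: unique.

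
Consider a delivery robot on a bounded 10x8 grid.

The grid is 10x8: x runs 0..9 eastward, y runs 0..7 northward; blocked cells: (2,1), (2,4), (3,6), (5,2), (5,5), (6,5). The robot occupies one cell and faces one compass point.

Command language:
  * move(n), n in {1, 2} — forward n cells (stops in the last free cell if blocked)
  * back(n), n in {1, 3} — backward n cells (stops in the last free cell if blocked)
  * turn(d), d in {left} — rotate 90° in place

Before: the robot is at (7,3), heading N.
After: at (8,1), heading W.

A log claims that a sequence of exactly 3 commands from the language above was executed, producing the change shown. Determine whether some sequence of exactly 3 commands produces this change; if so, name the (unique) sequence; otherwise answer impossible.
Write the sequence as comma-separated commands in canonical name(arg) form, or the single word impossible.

impossible

every 3-command combo misses the target.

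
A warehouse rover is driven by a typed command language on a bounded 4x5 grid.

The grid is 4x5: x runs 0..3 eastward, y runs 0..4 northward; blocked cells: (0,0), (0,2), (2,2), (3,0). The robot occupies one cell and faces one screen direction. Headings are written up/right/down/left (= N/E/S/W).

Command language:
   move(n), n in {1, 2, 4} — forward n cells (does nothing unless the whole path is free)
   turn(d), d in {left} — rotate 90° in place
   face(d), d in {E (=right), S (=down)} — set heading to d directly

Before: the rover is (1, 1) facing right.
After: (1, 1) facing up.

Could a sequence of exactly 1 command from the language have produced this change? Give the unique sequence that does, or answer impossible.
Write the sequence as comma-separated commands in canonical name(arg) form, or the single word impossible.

turn(left)

key: parked at (1,1) the whole time — nothing moves the robot
begin: (1, 1) facing right
[1] after turn(left): (1, 1) facing up
no rival 1-sequence matches.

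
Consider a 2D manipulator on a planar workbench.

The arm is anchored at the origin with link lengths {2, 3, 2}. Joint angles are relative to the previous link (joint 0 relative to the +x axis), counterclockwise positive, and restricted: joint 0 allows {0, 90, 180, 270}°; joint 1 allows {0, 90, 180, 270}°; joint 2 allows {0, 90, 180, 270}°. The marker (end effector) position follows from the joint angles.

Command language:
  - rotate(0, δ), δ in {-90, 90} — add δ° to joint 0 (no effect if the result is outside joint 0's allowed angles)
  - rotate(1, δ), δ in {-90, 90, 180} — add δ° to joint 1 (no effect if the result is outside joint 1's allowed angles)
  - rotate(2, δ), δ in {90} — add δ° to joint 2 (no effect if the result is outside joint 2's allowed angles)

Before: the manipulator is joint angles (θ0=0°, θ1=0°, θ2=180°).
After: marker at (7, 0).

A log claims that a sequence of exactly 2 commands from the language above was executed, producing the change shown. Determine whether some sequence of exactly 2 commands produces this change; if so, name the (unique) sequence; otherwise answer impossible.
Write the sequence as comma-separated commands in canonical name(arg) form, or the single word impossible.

rotate(2, 90), rotate(2, 90)

start: joint angles (θ0=0°, θ1=0°, θ2=180°)
1. rotate(2, 90) → joint angles (θ0=0°, θ1=0°, θ2=270°)
2. rotate(2, 90) → joint angles (θ0=0°, θ1=0°, θ2=0°)
no other 2-command option fits: unique.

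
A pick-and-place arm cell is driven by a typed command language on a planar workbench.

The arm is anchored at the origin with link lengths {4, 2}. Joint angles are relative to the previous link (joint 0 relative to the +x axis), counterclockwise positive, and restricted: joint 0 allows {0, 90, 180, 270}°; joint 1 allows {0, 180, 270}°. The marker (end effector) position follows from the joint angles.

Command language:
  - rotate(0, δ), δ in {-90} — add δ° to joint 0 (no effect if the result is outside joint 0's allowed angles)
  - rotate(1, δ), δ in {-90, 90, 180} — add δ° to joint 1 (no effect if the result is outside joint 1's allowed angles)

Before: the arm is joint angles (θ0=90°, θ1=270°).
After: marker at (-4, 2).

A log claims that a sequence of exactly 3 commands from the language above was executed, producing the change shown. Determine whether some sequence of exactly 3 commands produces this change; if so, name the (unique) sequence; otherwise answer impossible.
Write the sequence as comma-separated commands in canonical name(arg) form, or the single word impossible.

t0: joint angles (θ0=90°, θ1=270°)
step 1 (rotate(0, -90)): joint angles (θ0=0°, θ1=270°)
step 2 (rotate(0, -90)): joint angles (θ0=270°, θ1=270°)
step 3 (rotate(0, -90)): joint angles (θ0=180°, θ1=270°)
no rival 3-sequence matches.

rotate(0, -90), rotate(0, -90), rotate(0, -90)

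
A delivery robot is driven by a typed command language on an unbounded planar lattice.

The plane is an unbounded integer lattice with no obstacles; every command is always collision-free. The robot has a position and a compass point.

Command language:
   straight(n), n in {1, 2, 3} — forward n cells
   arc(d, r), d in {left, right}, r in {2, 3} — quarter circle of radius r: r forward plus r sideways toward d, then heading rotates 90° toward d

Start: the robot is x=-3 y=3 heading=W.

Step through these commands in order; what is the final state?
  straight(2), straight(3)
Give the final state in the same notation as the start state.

start: x=-3 y=3 heading=W
1. straight(2) → x=-5 y=3 heading=W
2. straight(3) → x=-8 y=3 heading=W

x=-8 y=3 heading=W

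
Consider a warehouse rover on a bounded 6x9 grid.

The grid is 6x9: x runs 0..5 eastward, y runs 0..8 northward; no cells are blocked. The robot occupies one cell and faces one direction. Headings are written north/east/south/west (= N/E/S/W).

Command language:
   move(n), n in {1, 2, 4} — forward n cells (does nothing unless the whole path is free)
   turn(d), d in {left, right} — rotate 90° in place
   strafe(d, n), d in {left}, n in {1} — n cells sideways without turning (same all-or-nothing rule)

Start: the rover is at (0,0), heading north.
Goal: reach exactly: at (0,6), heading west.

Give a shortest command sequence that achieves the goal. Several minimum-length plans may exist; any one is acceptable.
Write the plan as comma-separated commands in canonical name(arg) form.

move(4), move(2), turn(left)

start: at (0,0), heading north
1. move(4) → at (0,4), heading north
2. move(2) → at (0,6), heading north
3. turn(left) → at (0,6), heading west
minimal: 3 command(s), checked below 3.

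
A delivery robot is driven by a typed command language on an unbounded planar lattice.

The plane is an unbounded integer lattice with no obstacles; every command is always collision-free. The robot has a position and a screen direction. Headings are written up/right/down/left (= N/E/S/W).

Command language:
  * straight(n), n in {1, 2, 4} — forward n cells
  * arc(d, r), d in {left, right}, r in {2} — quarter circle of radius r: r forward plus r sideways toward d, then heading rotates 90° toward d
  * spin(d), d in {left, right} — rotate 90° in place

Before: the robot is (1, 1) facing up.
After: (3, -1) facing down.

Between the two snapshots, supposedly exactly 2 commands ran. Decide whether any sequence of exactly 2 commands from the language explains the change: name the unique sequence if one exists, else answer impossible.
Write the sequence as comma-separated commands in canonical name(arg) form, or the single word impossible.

spin(right), arc(right, 2)

key: order matters: swapping spin(right) and arc(right, 2) lands elsewhere
t0: (1, 1) facing up
t=1 spin(right) ⇒ (1, 1) facing right
t=2 arc(right, 2) ⇒ (3, -1) facing down
all 49 alternatives checked — unique.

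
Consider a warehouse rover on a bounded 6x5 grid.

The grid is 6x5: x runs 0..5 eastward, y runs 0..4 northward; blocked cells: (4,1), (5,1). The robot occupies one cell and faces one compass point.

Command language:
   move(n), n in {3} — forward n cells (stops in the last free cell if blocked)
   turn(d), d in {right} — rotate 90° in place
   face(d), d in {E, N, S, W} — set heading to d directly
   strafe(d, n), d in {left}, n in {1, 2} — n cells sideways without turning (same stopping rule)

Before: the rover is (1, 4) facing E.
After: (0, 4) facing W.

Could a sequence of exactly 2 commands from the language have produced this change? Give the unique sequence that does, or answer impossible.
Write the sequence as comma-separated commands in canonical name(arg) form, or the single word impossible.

face(W), move(3)

key: move(3) runs into the grid edge before its full distance
initial: (1, 4) facing E
t=1 face(W) ⇒ (1, 4) facing W
t=2 move(3) ⇒ (0, 4) facing W
uniquely the one of 64 2-step routes that fits.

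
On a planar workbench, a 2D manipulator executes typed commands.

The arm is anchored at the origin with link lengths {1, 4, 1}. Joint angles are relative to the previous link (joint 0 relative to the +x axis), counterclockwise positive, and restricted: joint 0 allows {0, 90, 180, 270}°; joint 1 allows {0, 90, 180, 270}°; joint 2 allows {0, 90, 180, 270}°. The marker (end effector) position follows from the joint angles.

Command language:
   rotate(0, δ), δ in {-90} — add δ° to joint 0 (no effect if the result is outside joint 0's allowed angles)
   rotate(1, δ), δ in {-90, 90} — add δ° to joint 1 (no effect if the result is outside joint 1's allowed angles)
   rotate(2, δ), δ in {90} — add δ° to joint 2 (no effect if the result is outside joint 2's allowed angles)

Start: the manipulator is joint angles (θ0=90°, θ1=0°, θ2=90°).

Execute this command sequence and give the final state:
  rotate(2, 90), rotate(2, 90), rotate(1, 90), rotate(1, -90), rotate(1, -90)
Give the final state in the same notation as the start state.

joint angles (θ0=90°, θ1=270°, θ2=270°)

begin: joint angles (θ0=90°, θ1=0°, θ2=90°)
1. rotate(2, 90) → joint angles (θ0=90°, θ1=0°, θ2=180°)
2. rotate(2, 90) → joint angles (θ0=90°, θ1=0°, θ2=270°)
3. rotate(1, 90) → joint angles (θ0=90°, θ1=90°, θ2=270°)
4. rotate(1, -90) → joint angles (θ0=90°, θ1=0°, θ2=270°)
5. rotate(1, -90) → joint angles (θ0=90°, θ1=270°, θ2=270°)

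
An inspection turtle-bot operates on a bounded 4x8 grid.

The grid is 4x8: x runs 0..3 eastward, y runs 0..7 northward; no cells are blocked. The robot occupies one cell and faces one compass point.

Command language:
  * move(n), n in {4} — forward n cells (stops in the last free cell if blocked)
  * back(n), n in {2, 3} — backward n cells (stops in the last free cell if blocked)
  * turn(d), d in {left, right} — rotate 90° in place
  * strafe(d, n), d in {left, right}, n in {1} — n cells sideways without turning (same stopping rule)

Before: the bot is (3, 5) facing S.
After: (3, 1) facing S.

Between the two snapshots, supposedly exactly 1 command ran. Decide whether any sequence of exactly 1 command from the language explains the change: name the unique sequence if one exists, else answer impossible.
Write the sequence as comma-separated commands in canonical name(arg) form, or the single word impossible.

key: heading stays S — the single command does not turn
t0: (3, 5) facing S
[1] after move(4): (3, 1) facing S
uniquely the one of 7 1-step routes that fits.

move(4)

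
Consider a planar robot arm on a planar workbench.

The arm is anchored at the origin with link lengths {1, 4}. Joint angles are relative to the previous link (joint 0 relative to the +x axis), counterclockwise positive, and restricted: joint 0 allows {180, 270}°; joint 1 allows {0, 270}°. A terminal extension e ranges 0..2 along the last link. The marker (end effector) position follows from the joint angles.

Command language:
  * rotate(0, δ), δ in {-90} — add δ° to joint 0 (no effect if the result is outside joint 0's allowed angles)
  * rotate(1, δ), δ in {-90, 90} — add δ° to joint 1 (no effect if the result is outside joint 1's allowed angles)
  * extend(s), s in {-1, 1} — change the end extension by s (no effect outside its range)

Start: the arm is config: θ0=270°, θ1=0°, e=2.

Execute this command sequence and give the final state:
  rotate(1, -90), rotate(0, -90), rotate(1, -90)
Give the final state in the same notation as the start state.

from: config: θ0=270°, θ1=0°, e=2
t=1 rotate(1, -90) ⇒ config: θ0=270°, θ1=270°, e=2
t=2 rotate(0, -90) ⇒ config: θ0=180°, θ1=270°, e=2
t=3 rotate(1, -90) ⇒ config: θ0=180°, θ1=270°, e=2

config: θ0=180°, θ1=270°, e=2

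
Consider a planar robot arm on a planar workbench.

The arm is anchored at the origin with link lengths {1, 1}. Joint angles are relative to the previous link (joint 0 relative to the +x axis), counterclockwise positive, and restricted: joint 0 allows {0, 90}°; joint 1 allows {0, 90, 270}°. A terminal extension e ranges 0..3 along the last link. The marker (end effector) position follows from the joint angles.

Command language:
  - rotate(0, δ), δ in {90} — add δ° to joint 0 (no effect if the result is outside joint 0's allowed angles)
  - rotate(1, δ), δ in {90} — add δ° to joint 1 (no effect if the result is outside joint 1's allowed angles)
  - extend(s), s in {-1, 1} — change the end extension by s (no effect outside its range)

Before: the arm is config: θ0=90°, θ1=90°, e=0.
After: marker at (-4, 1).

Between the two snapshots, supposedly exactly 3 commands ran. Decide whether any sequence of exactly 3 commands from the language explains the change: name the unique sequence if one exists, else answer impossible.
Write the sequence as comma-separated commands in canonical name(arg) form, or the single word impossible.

begin: config: θ0=90°, θ1=90°, e=0
[1] after extend(1): config: θ0=90°, θ1=90°, e=1
[2] after extend(1): config: θ0=90°, θ1=90°, e=2
[3] after extend(1): config: θ0=90°, θ1=90°, e=3
no other 3-command option fits: unique.

extend(1), extend(1), extend(1)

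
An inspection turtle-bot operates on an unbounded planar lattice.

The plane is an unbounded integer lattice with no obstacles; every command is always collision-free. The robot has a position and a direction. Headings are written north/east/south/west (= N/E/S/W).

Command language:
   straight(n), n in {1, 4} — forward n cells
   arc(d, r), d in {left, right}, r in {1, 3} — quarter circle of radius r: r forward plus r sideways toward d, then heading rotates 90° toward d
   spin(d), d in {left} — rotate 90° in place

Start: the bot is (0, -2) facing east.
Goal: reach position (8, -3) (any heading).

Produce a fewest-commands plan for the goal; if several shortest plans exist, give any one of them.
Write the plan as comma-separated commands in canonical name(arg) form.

arc(right, 3), arc(left, 1), straight(1), arc(left, 3)

start: (0, -2) facing east
t=1 arc(right, 3) ⇒ (3, -5) facing south
t=2 arc(left, 1) ⇒ (4, -6) facing east
t=3 straight(1) ⇒ (5, -6) facing east
t=4 arc(left, 3) ⇒ (8, -3) facing north
no 3-step plan works, so 4 is optimal.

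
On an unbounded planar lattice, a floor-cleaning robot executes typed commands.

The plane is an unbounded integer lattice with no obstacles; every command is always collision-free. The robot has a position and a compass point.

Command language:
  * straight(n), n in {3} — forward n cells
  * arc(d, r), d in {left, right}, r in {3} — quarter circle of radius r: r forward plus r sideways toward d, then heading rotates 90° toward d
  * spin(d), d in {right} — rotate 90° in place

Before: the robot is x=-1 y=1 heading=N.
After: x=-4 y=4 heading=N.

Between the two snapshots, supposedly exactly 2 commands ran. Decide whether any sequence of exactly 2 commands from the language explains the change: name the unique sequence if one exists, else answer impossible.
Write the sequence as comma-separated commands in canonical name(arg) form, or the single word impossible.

key: order matters: swapping arc(left, 3) and spin(right) lands elsewhere
t0: x=-1 y=1 heading=N
t=1 arc(left, 3) ⇒ x=-4 y=4 heading=W
t=2 spin(right) ⇒ x=-4 y=4 heading=N
no rival 2-sequence matches.

arc(left, 3), spin(right)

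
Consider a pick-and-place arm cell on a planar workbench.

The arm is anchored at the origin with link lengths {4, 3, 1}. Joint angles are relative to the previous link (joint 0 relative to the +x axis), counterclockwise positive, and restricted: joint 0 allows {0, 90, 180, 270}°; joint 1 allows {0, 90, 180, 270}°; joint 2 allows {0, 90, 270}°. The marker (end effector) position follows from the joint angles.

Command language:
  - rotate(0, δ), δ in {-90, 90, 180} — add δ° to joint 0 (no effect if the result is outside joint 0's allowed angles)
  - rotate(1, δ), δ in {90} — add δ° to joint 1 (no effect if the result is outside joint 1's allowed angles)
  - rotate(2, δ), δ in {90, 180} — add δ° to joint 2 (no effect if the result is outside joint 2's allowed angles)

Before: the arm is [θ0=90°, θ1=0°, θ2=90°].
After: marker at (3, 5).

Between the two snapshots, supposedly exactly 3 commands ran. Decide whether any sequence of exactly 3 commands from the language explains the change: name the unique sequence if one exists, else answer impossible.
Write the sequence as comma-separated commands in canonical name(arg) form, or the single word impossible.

rotate(1, 90), rotate(1, 90), rotate(1, 90)

initial: [θ0=90°, θ1=0°, θ2=90°]
t=1 rotate(1, 90) ⇒ [θ0=90°, θ1=90°, θ2=90°]
t=2 rotate(1, 90) ⇒ [θ0=90°, θ1=180°, θ2=90°]
t=3 rotate(1, 90) ⇒ [θ0=90°, θ1=270°, θ2=90°]
no rival 3-sequence matches.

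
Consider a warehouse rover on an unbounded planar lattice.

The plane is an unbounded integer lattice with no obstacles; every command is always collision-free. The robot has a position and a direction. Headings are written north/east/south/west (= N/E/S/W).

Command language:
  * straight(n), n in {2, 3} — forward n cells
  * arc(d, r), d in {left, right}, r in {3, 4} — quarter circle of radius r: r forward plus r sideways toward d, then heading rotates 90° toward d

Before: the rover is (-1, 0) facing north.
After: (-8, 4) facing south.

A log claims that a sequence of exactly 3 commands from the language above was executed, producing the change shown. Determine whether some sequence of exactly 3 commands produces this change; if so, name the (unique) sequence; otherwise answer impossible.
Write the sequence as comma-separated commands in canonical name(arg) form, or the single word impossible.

straight(3), arc(left, 4), arc(left, 3)

key: cell and facing (now S) both changed — the 3 commands mix motion and turning
t0: (-1, 0) facing north
[1] after straight(3): (-1, 3) facing north
[2] after arc(left, 4): (-5, 7) facing west
[3] after arc(left, 3): (-8, 4) facing south
no rival 3-sequence matches.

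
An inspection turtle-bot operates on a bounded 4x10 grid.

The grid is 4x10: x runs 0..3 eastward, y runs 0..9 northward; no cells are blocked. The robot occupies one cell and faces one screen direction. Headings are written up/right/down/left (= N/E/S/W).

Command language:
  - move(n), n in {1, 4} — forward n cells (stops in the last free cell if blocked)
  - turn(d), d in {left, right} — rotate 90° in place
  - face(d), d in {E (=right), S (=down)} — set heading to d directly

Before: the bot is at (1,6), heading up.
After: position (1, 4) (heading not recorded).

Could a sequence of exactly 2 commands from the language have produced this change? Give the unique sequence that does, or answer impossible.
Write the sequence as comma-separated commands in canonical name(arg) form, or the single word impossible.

all 36 sequences checked — none match.

impossible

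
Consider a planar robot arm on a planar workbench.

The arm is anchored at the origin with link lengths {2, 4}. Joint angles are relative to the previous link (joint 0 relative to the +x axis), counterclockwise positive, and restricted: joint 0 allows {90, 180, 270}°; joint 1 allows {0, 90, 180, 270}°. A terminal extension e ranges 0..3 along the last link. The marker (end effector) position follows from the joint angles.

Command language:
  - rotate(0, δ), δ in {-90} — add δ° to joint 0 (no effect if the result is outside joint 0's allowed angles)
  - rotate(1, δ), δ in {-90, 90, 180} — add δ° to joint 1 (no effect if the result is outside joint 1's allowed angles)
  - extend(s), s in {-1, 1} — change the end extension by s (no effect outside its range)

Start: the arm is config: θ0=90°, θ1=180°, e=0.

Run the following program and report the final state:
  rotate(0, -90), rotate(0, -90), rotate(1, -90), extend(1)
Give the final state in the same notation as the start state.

config: θ0=90°, θ1=90°, e=1

from: config: θ0=90°, θ1=180°, e=0
step 1 (rotate(0, -90)): config: θ0=90°, θ1=180°, e=0
step 2 (rotate(0, -90)): config: θ0=90°, θ1=180°, e=0
step 3 (rotate(1, -90)): config: θ0=90°, θ1=90°, e=0
step 4 (extend(1)): config: θ0=90°, θ1=90°, e=1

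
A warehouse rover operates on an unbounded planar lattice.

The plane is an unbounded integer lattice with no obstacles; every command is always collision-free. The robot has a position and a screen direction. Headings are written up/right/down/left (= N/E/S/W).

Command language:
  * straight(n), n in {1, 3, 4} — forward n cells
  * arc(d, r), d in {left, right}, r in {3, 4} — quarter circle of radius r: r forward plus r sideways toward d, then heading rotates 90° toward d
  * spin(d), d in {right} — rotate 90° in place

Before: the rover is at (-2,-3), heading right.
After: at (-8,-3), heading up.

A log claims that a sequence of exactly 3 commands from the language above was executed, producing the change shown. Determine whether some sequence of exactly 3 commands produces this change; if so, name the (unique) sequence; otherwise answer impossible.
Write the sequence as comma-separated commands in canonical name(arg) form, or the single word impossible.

spin(right), arc(right, 3), arc(right, 3)

key: running arc(right, 3) before spin(right) would end elsewhere — order is forced
begin: at (-2,-3), heading right
[1] after spin(right): at (-2,-3), heading down
[2] after arc(right, 3): at (-5,-6), heading left
[3] after arc(right, 3): at (-8,-3), heading up
uniquely the one of 512 3-step routes that fits.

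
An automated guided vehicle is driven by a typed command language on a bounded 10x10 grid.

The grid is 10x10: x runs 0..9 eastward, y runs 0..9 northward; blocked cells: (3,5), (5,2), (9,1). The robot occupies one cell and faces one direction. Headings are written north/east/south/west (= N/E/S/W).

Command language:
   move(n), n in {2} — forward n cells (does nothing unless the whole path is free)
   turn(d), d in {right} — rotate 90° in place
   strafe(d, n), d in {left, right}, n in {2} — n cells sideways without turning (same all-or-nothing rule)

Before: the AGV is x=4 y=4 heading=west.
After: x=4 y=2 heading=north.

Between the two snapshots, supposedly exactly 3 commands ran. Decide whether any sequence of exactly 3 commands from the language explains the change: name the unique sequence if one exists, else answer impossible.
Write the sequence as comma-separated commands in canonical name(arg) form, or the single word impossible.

key: position moved to (4,2) AND the heading swung to N — translation plus rotation needed
from: x=4 y=4 heading=west
1. strafe(left, 2) → x=4 y=2 heading=west
2. turn(right) → x=4 y=2 heading=north
3. strafe(right, 2) → x=4 y=2 heading=north
no other 3-command option fits: unique.

strafe(left, 2), turn(right), strafe(right, 2)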